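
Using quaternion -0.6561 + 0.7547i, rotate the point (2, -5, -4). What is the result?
(2, -3.266, 5.508)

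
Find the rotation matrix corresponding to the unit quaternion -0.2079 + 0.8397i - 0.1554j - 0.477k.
[[0.4966, -0.4593, -0.7365], [-0.0626, -0.8653, 0.4974], [-0.8657, -0.2009, -0.4585]]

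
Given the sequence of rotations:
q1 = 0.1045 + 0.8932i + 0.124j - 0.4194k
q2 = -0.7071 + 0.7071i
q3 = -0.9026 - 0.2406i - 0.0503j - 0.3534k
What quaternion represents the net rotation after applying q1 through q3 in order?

q2 · q1 = -0.7055 - 0.5577i + 0.2089j + 0.3842k
q3 · q2 · q1 = 0.6489 + 0.7276i + 0.1365j - 0.1758k
0.6489 + 0.7276i + 0.1365j - 0.1758k


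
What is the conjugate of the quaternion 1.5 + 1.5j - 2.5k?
1.5 - 1.5j + 2.5k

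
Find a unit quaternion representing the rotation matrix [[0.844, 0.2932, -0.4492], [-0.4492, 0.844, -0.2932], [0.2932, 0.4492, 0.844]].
0.9397 + 0.1975i - 0.1975j - 0.1975k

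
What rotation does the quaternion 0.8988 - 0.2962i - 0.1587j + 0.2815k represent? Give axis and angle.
axis = (-0.6757, -0.362, 0.6422), θ = 52°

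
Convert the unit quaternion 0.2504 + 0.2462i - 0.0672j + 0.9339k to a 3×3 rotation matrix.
[[-0.7534, -0.5008, 0.4262], [0.4346, -0.8656, -0.2488], [0.4935, -0.0022, 0.8697]]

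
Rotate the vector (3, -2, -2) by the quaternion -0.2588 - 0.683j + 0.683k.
(-4.012, 0.671, 0.671)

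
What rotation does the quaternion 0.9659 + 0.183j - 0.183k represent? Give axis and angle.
axis = (0, √2/2, -√2/2), θ = π/6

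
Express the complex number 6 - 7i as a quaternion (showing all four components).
6 - 7i + 0j + 0k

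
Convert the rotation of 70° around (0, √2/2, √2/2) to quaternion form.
0.8192 + 0.4056j + 0.4056k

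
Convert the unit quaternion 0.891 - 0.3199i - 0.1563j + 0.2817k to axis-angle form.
axis = (-0.7046, -0.3443, 0.6205), θ = 54°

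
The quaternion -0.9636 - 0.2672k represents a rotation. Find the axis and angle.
axis = (0, 0, -1), θ = 329°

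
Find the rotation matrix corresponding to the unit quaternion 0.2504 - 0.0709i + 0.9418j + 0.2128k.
[[-0.8645, -0.2401, 0.4415], [-0.027, 0.8994, 0.4363], [-0.5018, 0.3653, -0.784]]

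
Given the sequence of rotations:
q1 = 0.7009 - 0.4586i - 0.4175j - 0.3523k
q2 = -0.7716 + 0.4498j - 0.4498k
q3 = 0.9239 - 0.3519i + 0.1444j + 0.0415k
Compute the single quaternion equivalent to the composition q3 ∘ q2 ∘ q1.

q2 · q1 = -0.5115 + 0.0076i + 0.8437j + 0.1628k
q3 · q2 · q1 = -0.5985 + 0.1755i + 0.7632j - 0.1688k
-0.5985 + 0.1755i + 0.7632j - 0.1688k


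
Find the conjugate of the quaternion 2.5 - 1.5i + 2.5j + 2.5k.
2.5 + 1.5i - 2.5j - 2.5k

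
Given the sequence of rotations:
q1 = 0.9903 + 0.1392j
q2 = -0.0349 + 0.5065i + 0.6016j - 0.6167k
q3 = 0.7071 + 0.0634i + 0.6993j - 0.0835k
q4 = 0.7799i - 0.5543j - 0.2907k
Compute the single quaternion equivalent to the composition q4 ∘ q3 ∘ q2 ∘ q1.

q2 · q1 = -0.1183 + 0.5874i + 0.5909j - 0.5402k
q3 · q2 · q1 = -0.5792 + 0.0794i + 0.3203j - 0.7454k
q4 · q3 · q2 · q1 = -0.1011 + 0.0546i + 0.8793j + 0.4622k
-0.1011 + 0.0546i + 0.8793j + 0.4622k


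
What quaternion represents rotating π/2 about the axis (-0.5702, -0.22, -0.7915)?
0.7071 - 0.4032i - 0.1556j - 0.5597k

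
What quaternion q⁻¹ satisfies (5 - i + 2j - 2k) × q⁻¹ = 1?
0.1471 + 0.0294i - 0.0588j + 0.0588k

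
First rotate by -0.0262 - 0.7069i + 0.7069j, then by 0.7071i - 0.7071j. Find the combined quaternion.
0.9997 - 0.0185i + 0.0185j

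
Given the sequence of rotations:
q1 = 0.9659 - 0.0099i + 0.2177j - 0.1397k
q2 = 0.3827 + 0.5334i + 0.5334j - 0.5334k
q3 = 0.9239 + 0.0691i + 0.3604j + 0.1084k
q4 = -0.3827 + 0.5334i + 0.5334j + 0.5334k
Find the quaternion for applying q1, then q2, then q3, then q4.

q2 · q1 = 0.1843 + 0.553i + 0.6783j - 0.4473k
q3 · q2 · q1 = -0.0639 + 0.2889i + 0.784j - 0.5457k
q4 · q3 · q2 · q1 = -0.2568 - 0.8539i + 0.1111j + 0.4388k
-0.2568 - 0.8539i + 0.1111j + 0.4388k


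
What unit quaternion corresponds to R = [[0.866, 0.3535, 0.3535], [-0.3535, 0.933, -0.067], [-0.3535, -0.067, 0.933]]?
0.9659 + 0.183j - 0.183k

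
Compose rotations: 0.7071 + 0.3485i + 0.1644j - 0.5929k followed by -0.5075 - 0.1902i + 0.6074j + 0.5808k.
-0.0481 - 0.767i + 0.4357j + 0.4686k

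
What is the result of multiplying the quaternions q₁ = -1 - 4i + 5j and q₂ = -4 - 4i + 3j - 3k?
-27 + 5i - 35j + 11k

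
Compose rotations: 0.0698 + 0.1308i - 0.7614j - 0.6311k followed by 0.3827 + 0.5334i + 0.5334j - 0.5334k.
0.0264 - 0.6555i + 0.0127j - 0.7547k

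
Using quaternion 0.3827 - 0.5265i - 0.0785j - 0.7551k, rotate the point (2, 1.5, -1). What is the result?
(-0.049, -2.554, 0.85)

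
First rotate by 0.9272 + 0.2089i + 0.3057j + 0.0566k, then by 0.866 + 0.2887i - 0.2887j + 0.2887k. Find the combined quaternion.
0.8146 + 0.344i + 0.041j + 0.4653k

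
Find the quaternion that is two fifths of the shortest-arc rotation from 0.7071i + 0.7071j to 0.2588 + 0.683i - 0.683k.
0.1223 + 0.8051i + 0.4823j - 0.3228k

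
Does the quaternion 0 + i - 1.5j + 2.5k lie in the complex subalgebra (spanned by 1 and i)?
No. The quaternion i - 1.5j + 2.5k has j-coefficient y = -1.5 and k-coefficient z = 2.5, not both zero, so it does not lie in the complex subalgebra spanned by 1 and i.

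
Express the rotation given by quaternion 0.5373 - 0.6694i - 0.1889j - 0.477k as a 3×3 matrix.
[[0.4736, 0.7655, 0.4356], [-0.2597, -0.3513, 0.8995], [0.8416, -0.5391, 0.0324]]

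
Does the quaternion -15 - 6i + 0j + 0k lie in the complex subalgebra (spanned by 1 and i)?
Yes. The quaternion -15 - 6i has j- and k-coefficients y = z = 0, so it lies in the complex subalgebra spanned by 1 and i.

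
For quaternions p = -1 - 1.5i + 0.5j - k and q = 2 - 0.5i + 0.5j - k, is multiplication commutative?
No: pq = -4 - 2.5i - 0.5j - 1.5k ≠ -4 - 2.5i + 1.5j - 0.5k = qp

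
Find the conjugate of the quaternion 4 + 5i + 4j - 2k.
4 - 5i - 4j + 2k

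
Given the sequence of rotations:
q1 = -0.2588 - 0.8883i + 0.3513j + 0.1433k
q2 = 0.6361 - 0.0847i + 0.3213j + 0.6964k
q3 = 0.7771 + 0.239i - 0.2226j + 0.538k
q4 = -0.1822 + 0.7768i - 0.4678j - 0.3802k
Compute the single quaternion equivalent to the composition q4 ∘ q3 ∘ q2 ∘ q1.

q2 · q1 = -0.4525 - 0.7417i - 0.4662j + 0.1666k
q3 · q2 · q1 = -0.3678 - 0.4708i - 0.7004j - 0.3905k
q4 · q3 · q2 · q1 = -0.0434 - 0.2835i + 0.782j - 0.5533k
-0.0434 - 0.2835i + 0.782j - 0.5533k


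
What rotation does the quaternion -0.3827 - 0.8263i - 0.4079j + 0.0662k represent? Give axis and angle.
axis = (-0.8944, -0.4415, 0.0717), θ = 5π/4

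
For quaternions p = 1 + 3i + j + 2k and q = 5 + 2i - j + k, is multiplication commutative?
No: pq = -2 + 20i + 5j + 6k ≠ -2 + 14i + 3j + 16k = qp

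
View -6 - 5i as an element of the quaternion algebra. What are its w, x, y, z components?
-6 - 5i + 0j + 0k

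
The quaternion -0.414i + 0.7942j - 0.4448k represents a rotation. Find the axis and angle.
axis = (-0.414, 0.7942, -0.4448), θ = π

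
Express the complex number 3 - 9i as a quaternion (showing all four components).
3 - 9i + 0j + 0k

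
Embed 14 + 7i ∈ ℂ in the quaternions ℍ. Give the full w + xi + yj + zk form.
14 + 7i + 0j + 0k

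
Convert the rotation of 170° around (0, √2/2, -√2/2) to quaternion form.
0.0872 + 0.7044j - 0.7044k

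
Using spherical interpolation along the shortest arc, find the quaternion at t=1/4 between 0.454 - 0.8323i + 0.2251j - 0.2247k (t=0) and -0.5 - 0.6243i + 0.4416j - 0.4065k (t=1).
0.2215 - 0.8697i + 0.3173j - 0.3064k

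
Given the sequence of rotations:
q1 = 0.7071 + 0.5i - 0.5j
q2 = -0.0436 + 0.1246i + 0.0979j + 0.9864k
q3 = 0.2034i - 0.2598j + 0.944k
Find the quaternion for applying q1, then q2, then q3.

q2 · q1 = -0.0442 + 0.5595i + 0.5842j + 0.5862k
q3 · q2 · q1 = -0.5154 - 0.7128i + 0.4204j + 0.2225k
-0.5154 - 0.7128i + 0.4204j + 0.2225k


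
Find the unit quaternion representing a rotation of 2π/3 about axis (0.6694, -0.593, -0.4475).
0.5 + 0.5797i - 0.5136j - 0.3875k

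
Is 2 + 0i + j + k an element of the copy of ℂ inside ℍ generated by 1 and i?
No. The quaternion 2 + j + k has j-coefficient y = 1 and k-coefficient z = 1, not both zero, so it does not lie in the complex subalgebra spanned by 1 and i.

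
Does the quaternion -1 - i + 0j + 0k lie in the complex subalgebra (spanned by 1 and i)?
Yes. The quaternion -1 - i has j- and k-coefficients y = z = 0, so it lies in the complex subalgebra spanned by 1 and i.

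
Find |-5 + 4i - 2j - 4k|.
√61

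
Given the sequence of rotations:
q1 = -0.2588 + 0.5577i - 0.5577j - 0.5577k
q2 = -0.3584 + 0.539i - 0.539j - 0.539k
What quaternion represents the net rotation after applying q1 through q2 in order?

q2 · q1 = -0.809 - 0.3394i + 0.3394j + 0.3394k
-0.809 - 0.3394i + 0.3394j + 0.3394k


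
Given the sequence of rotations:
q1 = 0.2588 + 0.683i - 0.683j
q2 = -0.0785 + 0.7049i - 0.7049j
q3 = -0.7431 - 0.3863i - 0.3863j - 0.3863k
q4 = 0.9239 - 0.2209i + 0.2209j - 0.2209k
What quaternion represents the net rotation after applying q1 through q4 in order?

q2 · q1 = -0.9832 + 0.1288i - 0.1288j
q3 · q2 · q1 = 0.7306 + 0.2343i + 0.4258j + 0.4793k
q4 · q3 · q2 · q1 = 0.7386 + 0.255i + 0.6089j + 0.1356k
0.7386 + 0.255i + 0.6089j + 0.1356k


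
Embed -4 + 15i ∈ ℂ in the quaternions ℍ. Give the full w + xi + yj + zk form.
-4 + 15i + 0j + 0k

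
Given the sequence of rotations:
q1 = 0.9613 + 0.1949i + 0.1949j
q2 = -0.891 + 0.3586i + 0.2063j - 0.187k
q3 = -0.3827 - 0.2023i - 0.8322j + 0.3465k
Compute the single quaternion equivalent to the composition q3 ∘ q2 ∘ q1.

q2 · q1 = -0.9666 + 0.2075i - 0.0118j - 0.1501k
q3 · q2 · q1 = 0.4541 + 0.2451i + 0.8505j - 0.1024k
0.4541 + 0.2451i + 0.8505j - 0.1024k


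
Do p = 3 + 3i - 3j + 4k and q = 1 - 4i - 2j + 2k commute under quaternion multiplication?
No: pq = 1 - 7i - 31j - 8k ≠ 1 - 11i + 13j + 28k = qp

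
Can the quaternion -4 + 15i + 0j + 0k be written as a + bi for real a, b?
Yes. The quaternion -4 + 15i has j- and k-coefficients y = z = 0, so it lies in the complex subalgebra spanned by 1 and i.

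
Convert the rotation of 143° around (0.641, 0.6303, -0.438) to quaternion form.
0.3173 + 0.6079i + 0.5977j - 0.4154k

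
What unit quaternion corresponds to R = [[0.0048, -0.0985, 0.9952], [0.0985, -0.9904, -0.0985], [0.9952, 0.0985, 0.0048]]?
0.0698 + 0.7054i + 0.7054k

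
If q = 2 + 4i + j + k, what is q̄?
2 - 4i - j - k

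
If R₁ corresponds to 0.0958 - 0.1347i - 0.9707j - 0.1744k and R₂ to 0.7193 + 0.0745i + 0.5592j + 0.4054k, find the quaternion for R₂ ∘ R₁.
0.6925 + 0.2062i - 0.6863j - 0.0836k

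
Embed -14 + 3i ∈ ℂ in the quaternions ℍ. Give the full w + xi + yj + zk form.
-14 + 3i + 0j + 0k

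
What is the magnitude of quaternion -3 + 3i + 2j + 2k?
√26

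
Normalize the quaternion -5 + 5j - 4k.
-0.6155 + 0.6155j - 0.4924k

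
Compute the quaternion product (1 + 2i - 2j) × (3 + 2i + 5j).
9 + 8i - j + 14k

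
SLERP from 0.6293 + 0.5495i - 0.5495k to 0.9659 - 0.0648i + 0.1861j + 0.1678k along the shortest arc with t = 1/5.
0.7757 + 0.4574i + 0.0451j - 0.4325k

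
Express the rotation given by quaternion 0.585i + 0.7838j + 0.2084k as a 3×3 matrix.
[[-0.3155, 0.917, 0.2438], [0.917, 0.2287, 0.3267], [0.2438, 0.3267, -0.9131]]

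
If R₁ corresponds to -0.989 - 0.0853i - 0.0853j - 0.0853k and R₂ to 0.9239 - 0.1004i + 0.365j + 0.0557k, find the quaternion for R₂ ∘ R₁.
-0.8864 - 0.0059i - 0.4531j - 0.0942k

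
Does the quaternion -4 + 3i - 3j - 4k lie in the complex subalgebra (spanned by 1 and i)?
No. The quaternion -4 + 3i - 3j - 4k has j-coefficient y = -3 and k-coefficient z = -4, not both zero, so it does not lie in the complex subalgebra spanned by 1 and i.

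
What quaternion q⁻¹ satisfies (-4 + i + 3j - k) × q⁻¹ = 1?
-0.1481 - 0.037i - 0.1111j + 0.037k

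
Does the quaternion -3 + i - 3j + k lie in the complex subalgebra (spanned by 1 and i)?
No. The quaternion -3 + i - 3j + k has j-coefficient y = -3 and k-coefficient z = 1, not both zero, so it does not lie in the complex subalgebra spanned by 1 and i.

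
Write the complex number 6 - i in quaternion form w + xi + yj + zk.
6 - i + 0j + 0k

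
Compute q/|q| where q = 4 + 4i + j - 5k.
0.5252 + 0.5252i + 0.1313j - 0.6565k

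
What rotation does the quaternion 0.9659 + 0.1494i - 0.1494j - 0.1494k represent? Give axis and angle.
axis = (√3/3, -√3/3, -√3/3), θ = π/6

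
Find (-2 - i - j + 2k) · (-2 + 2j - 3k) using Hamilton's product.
12 + i - 5j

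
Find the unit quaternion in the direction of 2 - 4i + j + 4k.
0.3288 - 0.6576i + 0.1644j + 0.6576k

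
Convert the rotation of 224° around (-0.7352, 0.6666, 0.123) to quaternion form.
-0.3746 - 0.6817i + 0.6181j + 0.114k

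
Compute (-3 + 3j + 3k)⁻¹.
-0.1111 - 0.1111j - 0.1111k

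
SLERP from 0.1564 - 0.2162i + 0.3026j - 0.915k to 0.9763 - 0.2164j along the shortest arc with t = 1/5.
0.4321 - 0.2012i + 0.2181j - 0.8516k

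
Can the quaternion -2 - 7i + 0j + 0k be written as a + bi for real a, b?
Yes. The quaternion -2 - 7i has j- and k-coefficients y = z = 0, so it lies in the complex subalgebra spanned by 1 and i.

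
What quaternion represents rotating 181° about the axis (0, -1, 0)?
-0.0087 - j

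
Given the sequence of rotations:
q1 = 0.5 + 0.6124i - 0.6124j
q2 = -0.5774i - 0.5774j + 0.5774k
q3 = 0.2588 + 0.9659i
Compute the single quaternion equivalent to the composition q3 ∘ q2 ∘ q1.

q2 · q1 = 0.0649i + 0.0649j + 0.9959k
q3 · q2 · q1 = -0.0627 + 0.0168i - 0.9451j + 0.3204k
-0.0627 + 0.0168i - 0.9451j + 0.3204k


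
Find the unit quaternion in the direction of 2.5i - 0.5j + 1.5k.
0.8452i - 0.169j + 0.5071k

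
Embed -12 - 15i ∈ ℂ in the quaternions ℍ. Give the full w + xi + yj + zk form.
-12 - 15i + 0j + 0k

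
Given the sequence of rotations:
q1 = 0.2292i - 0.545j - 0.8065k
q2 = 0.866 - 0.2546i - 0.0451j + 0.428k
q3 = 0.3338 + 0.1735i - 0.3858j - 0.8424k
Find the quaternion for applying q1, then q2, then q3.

q2 · q1 = 0.379 + 0.4681i - 0.5792j - 0.5493k
q3 · q2 · q1 = -0.6409 - 0.054i - 0.6386j - 0.4225k
-0.6409 - 0.054i - 0.6386j - 0.4225k


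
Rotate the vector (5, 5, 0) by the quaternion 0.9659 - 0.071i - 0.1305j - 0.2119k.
(6.52, 2.546, 1.002)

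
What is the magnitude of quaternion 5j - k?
√26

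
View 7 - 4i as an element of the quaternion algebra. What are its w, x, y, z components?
7 - 4i + 0j + 0k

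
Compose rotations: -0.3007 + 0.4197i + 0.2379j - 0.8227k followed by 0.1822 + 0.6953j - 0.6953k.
-0.7922 - 0.3301i - 0.4575j - 0.2326k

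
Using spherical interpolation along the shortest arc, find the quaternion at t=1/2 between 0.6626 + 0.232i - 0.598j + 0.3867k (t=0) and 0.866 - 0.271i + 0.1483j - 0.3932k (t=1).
0.9591 - 0.0245i - 0.2821j - 0.0041k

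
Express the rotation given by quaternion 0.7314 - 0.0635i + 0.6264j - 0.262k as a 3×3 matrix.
[[0.078, 0.3037, 0.9496], [-0.4628, 0.8546, -0.2353], [-0.883, -0.4211, 0.2072]]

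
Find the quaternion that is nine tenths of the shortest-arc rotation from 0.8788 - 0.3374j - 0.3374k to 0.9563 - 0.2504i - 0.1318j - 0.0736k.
0.9563 - 0.2267i - 0.1541j - 0.1014k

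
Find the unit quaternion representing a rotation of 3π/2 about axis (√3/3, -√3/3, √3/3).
-0.7071 + 0.4082i - 0.4082j + 0.4082k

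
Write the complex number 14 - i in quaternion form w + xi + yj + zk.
14 - i + 0j + 0k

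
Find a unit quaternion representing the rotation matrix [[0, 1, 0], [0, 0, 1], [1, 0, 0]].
-0.5 + 0.5i + 0.5j + 0.5k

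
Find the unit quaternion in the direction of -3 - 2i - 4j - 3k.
-0.4867 - 0.3244i - 0.6489j - 0.4867k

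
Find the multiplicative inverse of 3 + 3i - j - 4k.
0.0857 - 0.0857i + 0.0286j + 0.1143k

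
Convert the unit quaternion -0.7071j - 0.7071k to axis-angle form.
axis = (0, -√2/2, -√2/2), θ = π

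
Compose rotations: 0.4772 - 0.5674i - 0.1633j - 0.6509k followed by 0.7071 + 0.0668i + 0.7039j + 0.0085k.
0.4958 - 0.8261i + 0.2591j - 0.0677k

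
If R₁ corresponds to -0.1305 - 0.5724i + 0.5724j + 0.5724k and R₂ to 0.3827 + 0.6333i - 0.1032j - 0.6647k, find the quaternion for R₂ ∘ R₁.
0.7521 + 0.0197i + 0.2505j + 0.6092k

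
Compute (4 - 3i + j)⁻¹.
0.1538 + 0.1154i - 0.0385j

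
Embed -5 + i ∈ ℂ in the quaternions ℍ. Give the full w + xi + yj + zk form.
-5 + i + 0j + 0k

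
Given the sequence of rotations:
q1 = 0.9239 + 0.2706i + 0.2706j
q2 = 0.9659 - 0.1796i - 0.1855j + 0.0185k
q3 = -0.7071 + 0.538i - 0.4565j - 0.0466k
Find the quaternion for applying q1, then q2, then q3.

q2 · q1 = 0.9912 + 0.0904i + 0.095j + 0.0187k
q3 · q2 · q1 = -0.7053 + 0.4652i - 0.5339j + 0.033k
-0.7053 + 0.4652i - 0.5339j + 0.033k


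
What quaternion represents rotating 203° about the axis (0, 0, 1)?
-0.1994 + 0.9799k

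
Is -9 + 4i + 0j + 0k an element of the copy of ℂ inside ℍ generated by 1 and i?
Yes. The quaternion -9 + 4i has j- and k-coefficients y = z = 0, so it lies in the complex subalgebra spanned by 1 and i.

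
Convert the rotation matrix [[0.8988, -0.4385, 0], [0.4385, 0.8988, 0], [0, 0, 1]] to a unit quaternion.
0.9744 + 0.225k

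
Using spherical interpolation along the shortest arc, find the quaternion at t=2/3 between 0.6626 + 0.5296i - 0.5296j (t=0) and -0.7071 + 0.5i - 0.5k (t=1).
0.868 - 0.1655i - 0.2378j + 0.4033k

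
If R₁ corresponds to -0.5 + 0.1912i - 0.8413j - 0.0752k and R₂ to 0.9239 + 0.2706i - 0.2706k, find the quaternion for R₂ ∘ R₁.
-0.534 - 0.1863i - 0.8087j - 0.1618k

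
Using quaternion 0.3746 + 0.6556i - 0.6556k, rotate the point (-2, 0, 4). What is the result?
(-3.719, -0.982, 2.281)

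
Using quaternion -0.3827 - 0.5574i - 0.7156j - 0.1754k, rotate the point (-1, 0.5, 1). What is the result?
(1.161, -0.949, 0.045)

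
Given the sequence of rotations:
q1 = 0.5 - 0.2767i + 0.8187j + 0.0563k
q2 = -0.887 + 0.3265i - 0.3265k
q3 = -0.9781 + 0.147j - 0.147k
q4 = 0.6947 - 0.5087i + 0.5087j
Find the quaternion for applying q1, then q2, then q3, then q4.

q2 · q1 = -0.3348 + 0.676i - 0.6542j + 0.0541k
q3 · q2 · q1 = 0.4316 - 0.7494i + 0.4913j - 0.1031k
q4 · q3 · q2 · q1 = -0.3313 - 0.7926i + 0.5084j + 0.0597k
-0.3313 - 0.7926i + 0.5084j + 0.0597k


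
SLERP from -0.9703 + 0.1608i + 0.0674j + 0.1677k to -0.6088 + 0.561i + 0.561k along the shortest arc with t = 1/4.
-0.9176 + 0.276i + 0.0523j + 0.2813k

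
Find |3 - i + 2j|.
√14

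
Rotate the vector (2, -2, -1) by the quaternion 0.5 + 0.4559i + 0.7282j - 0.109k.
(-2.343, 0.603, -1.773)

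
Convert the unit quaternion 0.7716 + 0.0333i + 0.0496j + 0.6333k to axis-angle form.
axis = (0.0523, 0.078, 0.9956), θ = 79°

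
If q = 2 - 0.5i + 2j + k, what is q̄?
2 + 0.5i - 2j - k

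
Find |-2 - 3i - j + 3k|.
√23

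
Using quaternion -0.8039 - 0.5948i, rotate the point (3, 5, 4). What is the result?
(3, -2.363, 5.951)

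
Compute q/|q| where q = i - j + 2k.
0.4082i - 0.4082j + 0.8165k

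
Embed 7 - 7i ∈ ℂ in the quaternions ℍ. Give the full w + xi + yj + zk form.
7 - 7i + 0j + 0k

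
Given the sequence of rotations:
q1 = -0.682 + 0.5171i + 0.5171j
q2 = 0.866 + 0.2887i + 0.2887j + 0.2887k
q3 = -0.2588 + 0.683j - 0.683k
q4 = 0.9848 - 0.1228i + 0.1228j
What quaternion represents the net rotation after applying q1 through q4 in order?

q2 · q1 = -0.8892 + 0.1016i + 0.4002j - 0.1969k
q3 · q2 · q1 = -0.1777 + 0.1126i - 0.7803j + 0.5889k
q4 · q3 · q2 · q1 = -0.0654 + 0.205i - 0.7179j + 0.6619k
-0.0654 + 0.205i - 0.7179j + 0.6619k


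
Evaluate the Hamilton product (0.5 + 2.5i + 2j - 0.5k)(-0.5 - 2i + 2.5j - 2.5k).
-1.5 - 6i + 7.5j + 9.25k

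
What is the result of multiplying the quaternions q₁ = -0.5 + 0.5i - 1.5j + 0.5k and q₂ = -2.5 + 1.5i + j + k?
1.5 - 4i + 3.5j + k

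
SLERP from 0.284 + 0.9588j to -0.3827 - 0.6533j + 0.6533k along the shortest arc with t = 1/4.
0.3266 + 0.9282j - 0.1784k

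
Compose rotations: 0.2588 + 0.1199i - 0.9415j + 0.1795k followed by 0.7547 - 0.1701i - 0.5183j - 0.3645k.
-0.2068 - 0.3897i - 0.8579j + 0.2634k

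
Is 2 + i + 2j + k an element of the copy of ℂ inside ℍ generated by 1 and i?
No. The quaternion 2 + i + 2j + k has j-coefficient y = 2 and k-coefficient z = 1, not both zero, so it does not lie in the complex subalgebra spanned by 1 and i.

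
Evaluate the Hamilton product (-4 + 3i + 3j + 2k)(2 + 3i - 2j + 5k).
-21 + 13i + 5j - 31k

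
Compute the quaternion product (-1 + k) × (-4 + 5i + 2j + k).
3 - 7i + 3j - 5k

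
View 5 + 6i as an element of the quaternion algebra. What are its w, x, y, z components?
5 + 6i + 0j + 0k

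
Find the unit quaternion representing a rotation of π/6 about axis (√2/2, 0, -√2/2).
0.9659 + 0.183i - 0.183k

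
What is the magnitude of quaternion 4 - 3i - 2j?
√29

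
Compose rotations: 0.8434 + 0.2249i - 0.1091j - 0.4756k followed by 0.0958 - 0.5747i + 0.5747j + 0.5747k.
0.5461 - 0.6738i + 0.3302j + 0.3726k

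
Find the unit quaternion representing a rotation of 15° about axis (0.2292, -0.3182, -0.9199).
0.9914 + 0.0299i - 0.0415j - 0.1201k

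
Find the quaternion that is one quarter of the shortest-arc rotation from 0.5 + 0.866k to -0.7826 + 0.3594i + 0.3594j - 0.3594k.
0.6094 - 0.0993i - 0.0993j + 0.7803k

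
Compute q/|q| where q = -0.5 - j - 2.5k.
-0.1826 - 0.3651j - 0.9129k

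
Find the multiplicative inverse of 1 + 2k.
0.2 - 0.4k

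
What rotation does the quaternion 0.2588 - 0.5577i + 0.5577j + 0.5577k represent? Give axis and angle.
axis = (-√3/3, √3/3, √3/3), θ = 5π/6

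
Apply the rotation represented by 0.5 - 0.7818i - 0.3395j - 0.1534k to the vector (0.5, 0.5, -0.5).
(0.753, -0.389, 0.177)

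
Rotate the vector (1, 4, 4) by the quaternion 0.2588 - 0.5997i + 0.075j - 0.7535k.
(4.824, -3.11, 0.249)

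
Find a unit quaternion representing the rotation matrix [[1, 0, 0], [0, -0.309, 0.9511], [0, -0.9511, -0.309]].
0.5878 - 0.809i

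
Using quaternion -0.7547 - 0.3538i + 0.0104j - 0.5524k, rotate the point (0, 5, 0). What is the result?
(-4.206, 0.697, 2.613)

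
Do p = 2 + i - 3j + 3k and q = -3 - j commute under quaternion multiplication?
No: pq = -9 + 7j - 10k ≠ -9 - 6i + 7j - 8k = qp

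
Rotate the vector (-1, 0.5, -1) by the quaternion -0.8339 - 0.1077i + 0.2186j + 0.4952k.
(0.447, 1.079, -0.941)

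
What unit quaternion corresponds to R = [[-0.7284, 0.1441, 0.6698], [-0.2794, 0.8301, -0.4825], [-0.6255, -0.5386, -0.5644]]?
0.3665 - 0.0383i + 0.8836j - 0.2889k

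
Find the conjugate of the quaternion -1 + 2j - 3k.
-1 - 2j + 3k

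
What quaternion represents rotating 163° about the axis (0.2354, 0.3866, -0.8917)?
0.1478 + 0.2328i + 0.3824j - 0.8819k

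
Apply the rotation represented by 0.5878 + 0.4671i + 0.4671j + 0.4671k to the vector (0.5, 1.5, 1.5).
(1.373, 0.515, 1.613)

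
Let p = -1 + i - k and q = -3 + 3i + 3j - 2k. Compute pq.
-2 - 3i - 4j + 8k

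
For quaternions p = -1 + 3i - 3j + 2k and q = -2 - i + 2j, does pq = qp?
No: pq = 11 - 9i + 2j - k ≠ 11 - i + 6j - 7k = qp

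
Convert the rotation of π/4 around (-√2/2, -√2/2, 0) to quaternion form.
0.9239 - 0.2706i - 0.2706j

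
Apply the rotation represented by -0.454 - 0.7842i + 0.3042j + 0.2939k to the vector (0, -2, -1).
(1.158, 1.339, -1.367)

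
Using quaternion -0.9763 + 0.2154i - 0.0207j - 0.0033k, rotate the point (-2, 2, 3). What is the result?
(-1.912, 3.081, 1.962)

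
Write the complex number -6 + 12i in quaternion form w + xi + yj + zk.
-6 + 12i + 0j + 0k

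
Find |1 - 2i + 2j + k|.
√10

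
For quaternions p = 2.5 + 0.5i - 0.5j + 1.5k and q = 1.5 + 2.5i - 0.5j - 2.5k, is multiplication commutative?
No: pq = 6 + 9i + 3j - 3k ≠ 6 + 5i - 7j - 5k = qp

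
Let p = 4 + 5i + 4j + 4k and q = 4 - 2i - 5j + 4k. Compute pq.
30 + 48i - 32j + 15k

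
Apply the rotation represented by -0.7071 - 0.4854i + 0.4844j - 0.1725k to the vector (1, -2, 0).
(1.9, -1.165, -0.186)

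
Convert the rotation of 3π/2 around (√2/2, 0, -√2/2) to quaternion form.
-0.7071 + 0.5i - 0.5k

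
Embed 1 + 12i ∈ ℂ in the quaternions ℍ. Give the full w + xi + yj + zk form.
1 + 12i + 0j + 0k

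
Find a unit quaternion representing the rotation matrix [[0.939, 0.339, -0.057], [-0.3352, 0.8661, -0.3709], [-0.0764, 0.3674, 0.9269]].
0.9659 + 0.1911i + 0.005j - 0.1745k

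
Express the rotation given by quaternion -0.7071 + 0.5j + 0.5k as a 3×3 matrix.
[[0, 0.7071, -0.7071], [-0.7071, 0.5, 0.5], [0.7071, 0.5, 0.5]]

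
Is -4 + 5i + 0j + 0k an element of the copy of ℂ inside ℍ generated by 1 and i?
Yes. The quaternion -4 + 5i has j- and k-coefficients y = z = 0, so it lies in the complex subalgebra spanned by 1 and i.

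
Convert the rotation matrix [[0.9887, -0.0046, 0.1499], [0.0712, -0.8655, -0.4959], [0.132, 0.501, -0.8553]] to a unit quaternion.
0.2588 + 0.963i + 0.0173j + 0.0732k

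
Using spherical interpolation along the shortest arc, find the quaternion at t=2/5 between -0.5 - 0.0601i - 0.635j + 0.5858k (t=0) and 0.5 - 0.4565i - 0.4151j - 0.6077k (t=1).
-0.6118 + 0.1875i - 0.2464j + 0.7279k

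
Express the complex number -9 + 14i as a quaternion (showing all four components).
-9 + 14i + 0j + 0k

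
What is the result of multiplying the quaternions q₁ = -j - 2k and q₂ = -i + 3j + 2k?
7 + 4i + 2j - k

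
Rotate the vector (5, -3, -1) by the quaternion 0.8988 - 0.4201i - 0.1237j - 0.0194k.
(4.633, -2.354, 2.828)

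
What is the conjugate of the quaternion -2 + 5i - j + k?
-2 - 5i + j - k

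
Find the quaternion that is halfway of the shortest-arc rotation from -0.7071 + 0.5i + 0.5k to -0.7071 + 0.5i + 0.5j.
-0.7559 + 0.5345i + 0.2673j + 0.2673k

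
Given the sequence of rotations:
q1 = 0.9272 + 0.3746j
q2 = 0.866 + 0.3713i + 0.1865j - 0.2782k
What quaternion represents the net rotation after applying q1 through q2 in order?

q2 · q1 = 0.7331 + 0.4485i + 0.4973j - 0.1189k
0.7331 + 0.4485i + 0.4973j - 0.1189k


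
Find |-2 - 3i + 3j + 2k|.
√26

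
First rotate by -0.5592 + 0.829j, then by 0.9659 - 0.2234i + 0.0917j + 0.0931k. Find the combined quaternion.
-0.6162 + 0.0477i + 0.7495j - 0.2373k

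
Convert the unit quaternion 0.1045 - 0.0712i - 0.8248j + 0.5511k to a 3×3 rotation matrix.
[[-0.968, 0.0023, -0.2509], [0.2326, 0.3824, -0.8942], [0.0939, -0.924, -0.3707]]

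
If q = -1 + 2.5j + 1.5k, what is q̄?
-1 - 2.5j - 1.5k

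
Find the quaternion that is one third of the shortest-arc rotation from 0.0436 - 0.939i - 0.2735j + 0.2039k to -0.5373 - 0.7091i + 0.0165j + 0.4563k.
-0.1644 - 0.918i - 0.1864j + 0.3091k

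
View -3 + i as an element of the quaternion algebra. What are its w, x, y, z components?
-3 + i + 0j + 0k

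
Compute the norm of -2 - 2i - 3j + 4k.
√33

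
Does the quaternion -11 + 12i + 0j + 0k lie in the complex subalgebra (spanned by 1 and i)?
Yes. The quaternion -11 + 12i has j- and k-coefficients y = z = 0, so it lies in the complex subalgebra spanned by 1 and i.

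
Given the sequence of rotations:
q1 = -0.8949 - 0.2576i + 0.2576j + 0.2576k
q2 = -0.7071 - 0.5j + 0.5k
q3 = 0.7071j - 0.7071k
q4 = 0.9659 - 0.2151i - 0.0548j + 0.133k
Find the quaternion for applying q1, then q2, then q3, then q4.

q2 · q1 = 0.6328 - 0.0755i + 0.1365j - 0.7584k
q3 · q2 · q1 = -0.6328 - 0.4397i + 0.5008j - 0.3941k
q4 · q3 · q2 · q1 = -0.6259 - 0.3336i + 0.3751j - 0.5966k
-0.6259 - 0.3336i + 0.3751j - 0.5966k


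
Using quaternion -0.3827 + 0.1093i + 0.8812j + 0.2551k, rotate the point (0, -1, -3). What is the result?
(1.468, -2.446, 1.365)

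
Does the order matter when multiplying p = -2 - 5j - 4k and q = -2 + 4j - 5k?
Yes: pq = 4 + 41i + 2j + 18k ≠ 4 - 41i + 2j + 18k = qp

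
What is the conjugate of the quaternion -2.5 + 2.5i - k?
-2.5 - 2.5i + k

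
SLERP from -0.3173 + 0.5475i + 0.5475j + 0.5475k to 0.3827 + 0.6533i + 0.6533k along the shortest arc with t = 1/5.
-0.1798 + 0.6138i + 0.4628j + 0.6138k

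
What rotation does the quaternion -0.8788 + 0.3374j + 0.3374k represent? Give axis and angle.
axis = (0, √2/2, √2/2), θ = 303°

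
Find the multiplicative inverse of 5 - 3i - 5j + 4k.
0.0667 + 0.04i + 0.0667j - 0.0533k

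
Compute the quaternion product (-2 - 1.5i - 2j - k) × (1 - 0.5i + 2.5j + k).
3.25 - 5j - 7.75k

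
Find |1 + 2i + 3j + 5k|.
√39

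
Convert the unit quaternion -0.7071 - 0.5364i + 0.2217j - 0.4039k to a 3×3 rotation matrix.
[[0.5754, -0.809, 0.1198], [0.3334, 0.0983, -0.9377], [0.7468, 0.5795, 0.3262]]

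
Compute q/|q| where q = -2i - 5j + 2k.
-0.3482i - 0.8704j + 0.3482k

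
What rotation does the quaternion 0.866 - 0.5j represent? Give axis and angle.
axis = (0, -1, 0), θ = π/3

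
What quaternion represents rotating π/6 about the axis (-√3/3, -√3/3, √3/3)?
0.9659 - 0.1494i - 0.1494j + 0.1494k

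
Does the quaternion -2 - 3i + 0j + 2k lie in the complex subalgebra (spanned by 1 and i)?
No. The quaternion -2 - 3i + 2k has j-coefficient y = 0 and k-coefficient z = 2, not both zero, so it does not lie in the complex subalgebra spanned by 1 and i.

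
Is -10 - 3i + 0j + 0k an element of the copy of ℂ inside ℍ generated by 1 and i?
Yes. The quaternion -10 - 3i has j- and k-coefficients y = z = 0, so it lies in the complex subalgebra spanned by 1 and i.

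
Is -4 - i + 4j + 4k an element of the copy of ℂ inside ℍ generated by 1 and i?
No. The quaternion -4 - i + 4j + 4k has j-coefficient y = 4 and k-coefficient z = 4, not both zero, so it does not lie in the complex subalgebra spanned by 1 and i.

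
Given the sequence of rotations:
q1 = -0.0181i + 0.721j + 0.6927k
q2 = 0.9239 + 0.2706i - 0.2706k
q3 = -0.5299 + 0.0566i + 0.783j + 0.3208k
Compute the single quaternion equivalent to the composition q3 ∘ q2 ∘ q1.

q2 · q1 = 0.1923 + 0.1784i + 0.4836j + 0.8351k
q3 · q2 · q1 = -0.7586 + 0.4151i - 0.0957j - 0.4931k
-0.7586 + 0.4151i - 0.0957j - 0.4931k


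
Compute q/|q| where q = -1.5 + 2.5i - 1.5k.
-0.4575 + 0.7625i - 0.4575k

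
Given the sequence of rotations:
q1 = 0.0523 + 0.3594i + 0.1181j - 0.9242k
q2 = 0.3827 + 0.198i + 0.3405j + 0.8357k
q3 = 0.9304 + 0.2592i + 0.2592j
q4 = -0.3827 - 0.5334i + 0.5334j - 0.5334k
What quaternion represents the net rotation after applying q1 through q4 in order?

q2 · q1 = 0.681 - 0.2655i + 0.5463j - 0.409k
q3 · q2 · q1 = 0.5608 - 0.1765i + 0.7908j - 0.1701k
q4 · q3 · q2 · q1 = -0.8213 + 0.0995i - 0.0001j - 0.5617k
-0.8213 + 0.0995i - 0.0001j - 0.5617k


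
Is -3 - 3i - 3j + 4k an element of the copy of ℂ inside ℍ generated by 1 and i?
No. The quaternion -3 - 3i - 3j + 4k has j-coefficient y = -3 and k-coefficient z = 4, not both zero, so it does not lie in the complex subalgebra spanned by 1 and i.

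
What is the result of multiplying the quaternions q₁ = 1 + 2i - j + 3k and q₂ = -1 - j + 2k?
-8 - i - 4j - 3k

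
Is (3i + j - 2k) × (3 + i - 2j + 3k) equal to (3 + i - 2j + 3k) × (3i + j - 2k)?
No: pq = 5 + 8i - 8j - 13k ≠ 5 + 10i + 14j + k = qp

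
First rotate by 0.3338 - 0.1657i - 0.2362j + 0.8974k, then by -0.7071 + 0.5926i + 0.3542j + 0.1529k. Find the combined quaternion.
-0.1914 + 0.669i - 0.2719j - 0.6648k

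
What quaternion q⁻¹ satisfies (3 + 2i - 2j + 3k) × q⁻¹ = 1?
0.1154 - 0.0769i + 0.0769j - 0.1154k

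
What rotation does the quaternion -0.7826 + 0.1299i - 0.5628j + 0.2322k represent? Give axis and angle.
axis = (0.2087, -0.9041, 0.373), θ = 283°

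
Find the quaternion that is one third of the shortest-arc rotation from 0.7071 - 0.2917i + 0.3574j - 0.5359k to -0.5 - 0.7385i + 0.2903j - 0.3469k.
0.3497 - 0.5796i + 0.427j - 0.5995k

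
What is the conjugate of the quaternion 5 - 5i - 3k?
5 + 5i + 3k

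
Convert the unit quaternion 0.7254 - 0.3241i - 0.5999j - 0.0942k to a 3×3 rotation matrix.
[[0.2625, 0.5255, -0.8093], [0.2522, 0.7722, 0.5832], [0.9314, -0.3572, 0.0702]]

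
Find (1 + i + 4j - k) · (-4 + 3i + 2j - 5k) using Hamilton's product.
-20 - 19i - 12j - 11k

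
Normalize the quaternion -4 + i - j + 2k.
-0.8528 + 0.2132i - 0.2132j + 0.4264k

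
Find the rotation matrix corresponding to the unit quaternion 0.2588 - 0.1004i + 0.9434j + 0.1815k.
[[-0.8459, -0.2834, 0.4519], [-0.0955, 0.914, 0.3944], [-0.5247, 0.2905, -0.8002]]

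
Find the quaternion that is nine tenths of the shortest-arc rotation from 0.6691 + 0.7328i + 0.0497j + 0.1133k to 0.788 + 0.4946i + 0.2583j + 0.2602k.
0.7808 + 0.5221i + 0.2386j + 0.2468k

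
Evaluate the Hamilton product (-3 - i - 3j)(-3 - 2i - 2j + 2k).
1 + 3i + 17j - 10k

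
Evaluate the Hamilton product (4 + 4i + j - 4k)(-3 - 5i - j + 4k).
25 - 32i - 3j + 29k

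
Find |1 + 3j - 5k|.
√35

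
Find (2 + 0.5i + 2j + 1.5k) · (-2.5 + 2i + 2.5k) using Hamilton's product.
-9.75 + 7.75i - 3.25j - 2.75k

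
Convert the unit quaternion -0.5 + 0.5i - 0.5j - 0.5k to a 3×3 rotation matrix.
[[0, -1, 0], [0, 0, 1], [-1, 0, 0]]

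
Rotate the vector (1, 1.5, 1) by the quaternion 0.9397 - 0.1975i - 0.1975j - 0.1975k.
(1.225, 1.422, 0.853)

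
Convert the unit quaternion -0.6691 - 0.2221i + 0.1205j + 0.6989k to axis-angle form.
axis = (-0.2989, 0.1621, 0.9404), θ = 264°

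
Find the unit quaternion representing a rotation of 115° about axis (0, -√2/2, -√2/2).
0.5373 - 0.5964j - 0.5964k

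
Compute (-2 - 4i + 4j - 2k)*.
-2 + 4i - 4j + 2k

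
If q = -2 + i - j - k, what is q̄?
-2 - i + j + k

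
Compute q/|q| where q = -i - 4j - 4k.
-0.1741i - 0.6963j - 0.6963k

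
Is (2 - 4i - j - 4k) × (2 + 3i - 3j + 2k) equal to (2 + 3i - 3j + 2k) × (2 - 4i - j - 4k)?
No: pq = 21 - 16i - 12j + 11k ≠ 21 + 12i - 4j - 19k = qp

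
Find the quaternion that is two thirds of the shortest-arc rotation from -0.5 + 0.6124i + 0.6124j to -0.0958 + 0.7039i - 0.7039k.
-0.2706 + 0.7691i + 0.2439j - 0.5252k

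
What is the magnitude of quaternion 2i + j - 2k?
3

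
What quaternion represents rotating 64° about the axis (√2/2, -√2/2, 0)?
0.848 + 0.3747i - 0.3747j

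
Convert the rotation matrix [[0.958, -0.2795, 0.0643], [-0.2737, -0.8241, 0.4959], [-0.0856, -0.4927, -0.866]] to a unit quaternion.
-0.2588 + 0.955i - 0.1448j - 0.0056k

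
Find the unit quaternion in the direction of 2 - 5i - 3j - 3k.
0.2917 - 0.7293i - 0.4376j - 0.4376k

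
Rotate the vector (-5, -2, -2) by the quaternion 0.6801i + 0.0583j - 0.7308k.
(2.204, 1.76, 5.004)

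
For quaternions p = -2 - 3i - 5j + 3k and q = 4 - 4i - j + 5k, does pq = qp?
No: pq = -40 - 26i - 15j - 15k ≠ -40 + 18i - 21j + 19k = qp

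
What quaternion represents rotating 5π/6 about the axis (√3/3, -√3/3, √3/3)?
0.2588 + 0.5577i - 0.5577j + 0.5577k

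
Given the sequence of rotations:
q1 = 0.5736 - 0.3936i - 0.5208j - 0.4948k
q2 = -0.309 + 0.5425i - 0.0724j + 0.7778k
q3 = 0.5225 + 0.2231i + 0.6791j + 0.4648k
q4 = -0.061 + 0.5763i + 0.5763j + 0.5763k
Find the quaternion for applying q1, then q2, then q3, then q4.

q2 · q1 = 0.3834 + 0.8737i + 0.0817j + 0.288k
q3 · q2 · q1 = -0.1839 + 0.6997i + 0.6449j - 0.2464k
q4 · q3 · q2 · q1 = -0.6217 - 0.6623i + 0.3999j - 0.1225k
-0.6217 - 0.6623i + 0.3999j - 0.1225k


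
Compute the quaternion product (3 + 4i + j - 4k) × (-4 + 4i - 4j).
-24 - 20i - 32j - 4k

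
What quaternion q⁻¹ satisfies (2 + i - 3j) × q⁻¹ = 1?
0.1429 - 0.0714i + 0.2143j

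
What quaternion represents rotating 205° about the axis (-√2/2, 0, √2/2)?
-0.2164 - 0.6903i + 0.6903k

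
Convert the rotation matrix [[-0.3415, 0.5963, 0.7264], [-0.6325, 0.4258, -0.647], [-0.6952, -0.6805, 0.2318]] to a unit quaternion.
0.5736 - 0.0146i + 0.6196j - 0.5356k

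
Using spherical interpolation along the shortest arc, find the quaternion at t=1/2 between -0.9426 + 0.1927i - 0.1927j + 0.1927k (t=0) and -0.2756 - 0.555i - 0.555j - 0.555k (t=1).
-0.8023 - 0.2386i - 0.4924j - 0.2386k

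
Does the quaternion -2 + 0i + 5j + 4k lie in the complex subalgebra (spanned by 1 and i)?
No. The quaternion -2 + 5j + 4k has j-coefficient y = 5 and k-coefficient z = 4, not both zero, so it does not lie in the complex subalgebra spanned by 1 and i.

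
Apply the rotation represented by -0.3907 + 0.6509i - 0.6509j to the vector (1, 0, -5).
(-2.39, -3.39, 2.965)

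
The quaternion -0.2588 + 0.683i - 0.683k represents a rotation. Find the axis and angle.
axis = (√2/2, 0, -√2/2), θ = 7π/6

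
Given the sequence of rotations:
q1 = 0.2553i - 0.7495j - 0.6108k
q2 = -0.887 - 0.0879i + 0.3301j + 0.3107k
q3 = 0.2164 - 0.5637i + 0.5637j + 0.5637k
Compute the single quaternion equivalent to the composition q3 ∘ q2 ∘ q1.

q2 · q1 = 0.4596 - 0.1952i + 0.6904j + 0.5234k
q3 · q2 · q1 = -0.6948 - 0.3955i + 0.5935j + 0.0932k
-0.6948 - 0.3955i + 0.5935j + 0.0932k


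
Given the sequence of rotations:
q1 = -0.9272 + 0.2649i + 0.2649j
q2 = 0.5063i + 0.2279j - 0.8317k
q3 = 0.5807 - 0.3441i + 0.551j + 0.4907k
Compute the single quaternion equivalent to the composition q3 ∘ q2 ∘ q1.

q2 · q1 = -0.1945 - 0.2491i - 0.4316j + 0.8449k
q3 · q2 · q1 = -0.3754 + 0.5996i - 0.1893j + 0.681k
-0.3754 + 0.5996i - 0.1893j + 0.681k


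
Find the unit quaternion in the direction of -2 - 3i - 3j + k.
-0.417 - 0.6255i - 0.6255j + 0.2085k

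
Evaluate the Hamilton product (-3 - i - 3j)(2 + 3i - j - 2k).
-6 - 5i - 5j + 16k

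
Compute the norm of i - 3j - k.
√11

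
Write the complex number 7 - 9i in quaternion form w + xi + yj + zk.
7 - 9i + 0j + 0k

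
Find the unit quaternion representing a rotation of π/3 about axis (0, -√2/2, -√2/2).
0.866 - 0.3536j - 0.3536k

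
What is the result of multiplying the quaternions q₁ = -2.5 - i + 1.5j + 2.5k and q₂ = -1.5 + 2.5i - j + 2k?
2.75 + 0.75i + 8.5j - 11.5k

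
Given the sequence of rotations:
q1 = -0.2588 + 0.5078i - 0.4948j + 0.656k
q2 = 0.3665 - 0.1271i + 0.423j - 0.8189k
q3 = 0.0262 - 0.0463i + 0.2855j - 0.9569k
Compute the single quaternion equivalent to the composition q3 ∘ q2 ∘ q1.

q2 · q1 = 0.7162 + 0.0913i - 0.6233j + 0.3004k
q3 · q2 · q1 = 0.4884 - 0.5414i + 0.1147j - 0.6747k
0.4884 - 0.5414i + 0.1147j - 0.6747k


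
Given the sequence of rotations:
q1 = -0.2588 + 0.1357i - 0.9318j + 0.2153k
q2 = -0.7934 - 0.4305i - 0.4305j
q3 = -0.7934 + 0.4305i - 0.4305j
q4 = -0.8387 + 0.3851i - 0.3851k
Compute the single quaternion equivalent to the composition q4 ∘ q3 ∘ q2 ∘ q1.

q2 · q1 = -0.1374 - 0.0889i + 0.9434j + 0.2887k
q3 · q2 · q1 = 0.5534 - 0.1129i - 0.8136j + 0.1388k
q4 · q3 · q2 · q1 = -0.3672 - 0.0055i + 0.6724j - 0.6428k
-0.3672 - 0.0055i + 0.6724j - 0.6428k
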